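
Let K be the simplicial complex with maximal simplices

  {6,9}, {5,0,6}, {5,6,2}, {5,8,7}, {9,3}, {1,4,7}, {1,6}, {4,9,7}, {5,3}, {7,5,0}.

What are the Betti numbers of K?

Fix the vertex order 0 < 1 < 2 < 3 < 4 < 5 < 6 < 7 < 8 < 9 and write every simplex with vertices in increasing order. Then dim K = 2 and the simplices of K are:

  0-simplices (10): [0], [1], [2], [3], [4], [5], [6], [7], [8], [9]
  1-simplices (18): [0,5], [0,6], [0,7], [1,4], [1,6], [1,7], [2,5], [2,6], [3,5], [3,9], [4,7], [4,9], [5,6], [5,7], [5,8], [6,9], [7,8], [7,9]
  2-simplices (6): [0,5,6], [0,5,7], [1,4,7], [2,5,6], [4,7,9], [5,7,8]

so the chain groups are C_0 ≅ Z^10, C_1 ≅ Z^18, C_2 ≅ Z^6.

The boundary map ∂_1: C_1 → C_0 sends each edge [p,q] (with p < q) to q − p. For instance
  ∂[6,9] = [9] − [6].
This gives a 10×18 integer matrix of rank 9; reducing to Smith normal form yields diagonal entries (1,1,1,1,1,1,1,1,1).

The boundary map ∂_2: C_2 → C_1 acts by ∂[p,q,r] = [q,r] − [p,r] + [p,q]. For instance
  ∂[0,5,7] = [5,7] − [0,7] + [0,5],
  ∂[5,7,8] = [7,8] − [5,8] + [5,7].
As a 18×6 matrix over Z this has rank 6, with invariant factors (1,1,1,1,1,1).

Reading off H_k = ker ∂_k / im ∂_{k+1}:

  H_0: rank C_0 − rank ∂_1 = 10 − 9 = 1, and the invariant factors of ∂_1 are all 1, so H_0 ≅ Z.
  H_1: rank ker ∂_1 − rank ∂_2 = (18 − 9) − 6 = 3, and the invariant factors of ∂_2 are all 1, so H_1 ≅ Z^3.
  H_2: rank ker ∂_2 − rank ∂_3 = (6 − 6) − 0 = 0, and there is no ∂_3, so H_2 ≅ 0.

Hence the Betti numbers are b_0 = 1, b_1 = 3, b_2 = 0.

b_0 = 1, b_1 = 3, b_2 = 0.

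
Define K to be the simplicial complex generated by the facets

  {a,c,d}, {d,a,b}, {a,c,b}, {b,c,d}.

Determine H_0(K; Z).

Fix the vertex order a < b < c < d and write every simplex with vertices in increasing order. Then dim K = 2 and the simplices of K are:

  0-simplices (4): a, b, c, d
  1-simplices (6): ab, ac, ad, bc, bd, cd
  2-simplices (4): abc, abd, acd, bcd

so the chain groups are C_0 ≅ Z^4, C_1 ≅ Z^6, C_2 ≅ Z^4.

∂_1: C_1 → C_0 is given by ∂[p,q] = [q] − [p]. For instance
  ∂bd = d − b.
As a 4×6 matrix over Z this has rank 3, with invariant factors (1,1,1).

Boundary ∂_2: C_2 → C_1 acts by ∂[p,q,r] = [q,r] − [p,r] + [p,q]. For instance
  ∂abc = bc − ac + ab,
  ∂acd = cd − ad + ac.
This gives a 6×4 integer matrix of rank 3; reducing to Smith normal form yields diagonal entries (1,1,1).

From H_k ≅ ker(∂_k) / im(∂_{k+1}) we obtain:

  H_0: rank C_0 − rank ∂_1 = 4 − 3 = 1, and the invariant factors of ∂_1 are all 1, so H_0 = Z.

H_0 = Z.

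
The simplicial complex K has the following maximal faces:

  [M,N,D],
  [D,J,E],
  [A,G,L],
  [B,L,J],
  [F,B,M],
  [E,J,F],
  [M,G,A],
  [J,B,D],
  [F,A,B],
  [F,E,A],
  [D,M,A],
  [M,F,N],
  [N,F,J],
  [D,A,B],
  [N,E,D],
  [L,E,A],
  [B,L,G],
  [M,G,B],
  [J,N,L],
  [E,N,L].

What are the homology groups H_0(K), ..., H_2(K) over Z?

We work with the vertex ordering A < B < D < E < F < G < J < L < M < N. The simplices of K, each written with vertices in increasing order, are:

  0-simplices (10): A, B, D, E, F, G, J, L, M, N
  1-simplices (30): AB, AD, AE, AF, AG, AL, AM, BD, BF, BG, BJ, BL, BM, DE, DJ, DM, DN, EF, EJ, EL, EN, FJ, FM, FN, GL, GM, JL, JN, LN, MN
  2-simplices (20): ABD, ABF, ADM, AEF, AEL, AGL, AGM, BDJ, BFM, BGL, BGM, BJL, DEJ, DEN, DMN, EFJ, ELN, FJN, FMN, JLN

so the chain groups are C_0 ≅ Z^10, C_1 ≅ Z^30, C_2 ≅ Z^20.

The boundary map ∂_1: C_1 → C_0 maps an edge to its endpoints' difference, ∂[p,q] = q − p.
This gives a 10×30 integer matrix of rank 9; reducing to Smith normal form yields diagonal entries (1,1,1,1,1,1,1,1,1).

∂_2: C_2 → C_1 sends each 2-simplex [p,q,r] to [q,r] − [p,r] + [p,q]. For instance
  ∂BGL = GL − BL + BG,
  ∂BFM = FM − BM + BF.
This gives a 30×20 integer matrix of rank 20; reducing to Smith normal form yields diagonal entries (1,1,1,1,1,1,1,1,1,1,1,1,1,1,1,1,1,1,1,2).

From H_k ≅ ker(∂_k) / im(∂_{k+1}) we obtain:

  H_0: rank C_0 − rank ∂_1 = 10 − 9 = 1, and the invariant factors of ∂_1 are all 1, so H_0 = Z.
  H_1: rank ker ∂_1 − rank ∂_2 = (30 − 9) − 20 = 1, and ∂_2 has invariant factor 2 > 1, so H_1 = Z ⊕ Z/2.
  H_2: rank ker ∂_2 − rank ∂_3 = (20 − 20) − 0 = 0, and there is no ∂_3, so H_2 = 0.

As a check, the Euler characteristic is 10 − 30 + 20 = 0, which agrees with 1 − 1 + 0 = 0.

H_0 = Z,  H_1 = Z ⊕ Z/2,  H_2 = 0.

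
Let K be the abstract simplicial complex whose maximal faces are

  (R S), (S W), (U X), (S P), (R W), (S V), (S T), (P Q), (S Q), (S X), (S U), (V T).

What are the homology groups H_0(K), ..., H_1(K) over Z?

H_0 ≅ Z,  H_1 ≅ Z^4.

We work with the vertex ordering P < Q < R < S < T < U < V < W < X. The simplices of K, each written with vertices in increasing order, are:

  0-simplices (9): P, Q, R, S, T, U, V, W, X
  1-simplices (12): PQ, PS, QS, RS, RW, ST, SU, SV, SW, SX, TV, UX

so the chain groups are C_0 ≅ Z^9, C_1 ≅ Z^12.

The boundary map ∂_1: C_1 → C_0 is given by ∂[p,q] = [q] − [p]. For instance
  ∂UX = X − U.
The 9×12 boundary matrix has rank 8 and Smith normal form diag(1,1,1,1,1,1,1,1).

From H_k ≅ ker(∂_k) / im(∂_{k+1}) we obtain:

  H_0: rank C_0 − rank ∂_1 = 9 − 8 = 1, and the invariant factors of ∂_1 are all 1, so H_0 = Z.
  H_1: rank ker ∂_1 − rank ∂_2 = (12 − 8) − 0 = 4, and there is no ∂_2, so H_1 = Z^4.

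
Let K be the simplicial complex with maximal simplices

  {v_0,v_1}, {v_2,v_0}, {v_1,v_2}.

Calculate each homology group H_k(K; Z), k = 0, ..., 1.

H_0 = Z,  H_1 = Z.

Order the vertices as v_0 < v_1 < v_2. Listing each simplex with vertices in this order, K has dimension 1 with simplices:

  0-simplices (3): [v_0], [v_1], [v_2]
  1-simplices (3): [v_0,v_1], [v_0,v_2], [v_1,v_2]

so the chain groups are C_0 ≅ Z^3, C_1 ≅ Z^3.

Boundary ∂_1: C_1 → C_0 maps an edge to its endpoints' difference, ∂[p,q] = q − p.
The resulting 3×3 matrix has rank 2, and its Smith normal form has invariant factors (1,1).

Now H_k = ker ∂_k / im ∂_{k+1}, so:

  H_0: rank C_0 − rank ∂_1 = 3 − 2 = 1, and the invariant factors of ∂_1 are all 1, so H_0 = Z.
  H_1: rank ker ∂_1 − rank ∂_2 = (3 − 2) − 0 = 1, and there is no ∂_2, so H_1 = Z.

As a check, the Euler characteristic is 3 − 3 = 0, which agrees with 1 − 1 = 0.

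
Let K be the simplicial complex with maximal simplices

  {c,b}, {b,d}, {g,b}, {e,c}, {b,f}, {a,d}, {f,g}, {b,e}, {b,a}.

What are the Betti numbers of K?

Fix the vertex order a < b < c < d < e < f < g and write every simplex with vertices in increasing order. Then dim K = 1 and the simplices of K are:

  0-simplices (7): a, b, c, d, e, f, g
  1-simplices (9): ab, ad, bc, bd, be, bf, bg, ce, fg

Hence C_0 ≅ Z^7, C_1 ≅ Z^9.

∂_1: C_1 → C_0 maps an edge to its endpoints' difference, ∂[p,q] = q − p.
The resulting 7×9 matrix has rank 6, and its Smith normal form has invariant factors (1,1,1,1,1,1).

Computing H_k = (kernel of ∂_k) / (image of ∂_{k+1}):

  H_0: rank C_0 − rank ∂_1 = 7 − 6 = 1, and the invariant factors of ∂_1 are all 1, so H_0 ≅ Z.
  H_1: rank ker ∂_1 − rank ∂_2 = (9 − 6) − 0 = 3, and there is no ∂_2, so H_1 ≅ Z^3.

(K is a triangulation of a wedge of 3 circles.)

Hence the Betti numbers are b_0 = 1, b_1 = 3.

b_0 = 1, b_1 = 3.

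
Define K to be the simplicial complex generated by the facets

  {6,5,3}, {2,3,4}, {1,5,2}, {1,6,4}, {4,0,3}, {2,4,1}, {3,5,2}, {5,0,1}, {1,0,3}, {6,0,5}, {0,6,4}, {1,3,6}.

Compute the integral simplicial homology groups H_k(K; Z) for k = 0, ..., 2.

H_0 = Z,  H_1 = Z/2Z,  H_2 = 0.

Take the total order 0 < 1 < 2 < 3 < 4 < 5 < 6 on the vertex set. Then K (dimension 2) consists of the simplices:

  0-simplices (7): [0], [1], [2], [3], [4], [5], [6]
  1-simplices (18): [0,1], [0,3], [0,4], [0,5], [0,6], [1,2], [1,3], [1,4], [1,5], [1,6], [2,3], [2,4], [2,5], [3,4], [3,5], [3,6], [4,6], [5,6]
  2-simplices (12): [0,1,3], [0,1,5], [0,3,4], [0,4,6], [0,5,6], [1,2,4], [1,2,5], [1,3,6], [1,4,6], [2,3,4], [2,3,5], [3,5,6]

Hence C_0 ≅ Z^7, C_1 ≅ Z^18, C_2 ≅ Z^12.

∂_1: C_1 → C_0 is given by ∂[p,q] = [q] − [p].
The resulting 7×18 matrix has rank 6, and its Smith normal form has invariant factors (1,1,1,1,1,1).

The boundary map ∂_2: C_2 → C_1 sends each 2-simplex [p,q,r] to [q,r] − [p,r] + [p,q]. For instance
  ∂[1,2,5] = [2,5] − [1,5] + [1,2],
  ∂[0,3,4] = [3,4] − [0,4] + [0,3].
The resulting 18×12 matrix has rank 12, and its Smith normal form has invariant factors (1,1,1,1,1,1,1,1,1,1,1,2).

Computing H_k = (kernel of ∂_k) / (image of ∂_{k+1}):

  H_0: rank C_0 − rank ∂_1 = 7 − 6 = 1, and the invariant factors of ∂_1 are all 1, so H_0 ≅ Z.
  H_1: rank ker ∂_1 − rank ∂_2 = (18 − 6) − 12 = 0, and ∂_2 has invariant factor 2 > 1, so H_1 ≅ Z/2Z.
  H_2: rank ker ∂_2 − rank ∂_3 = (12 − 12) − 0 = 0, and there is no ∂_3, so H_2 ≅ 0.

(K is a triangulation of the real projective plane RP^2.)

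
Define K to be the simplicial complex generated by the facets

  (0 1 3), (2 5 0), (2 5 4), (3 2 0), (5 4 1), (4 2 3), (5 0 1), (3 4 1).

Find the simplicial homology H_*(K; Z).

K has 6 vertices, 12 edges, 8 triangles.
rank ∂_0 = 0, rank ∂_1 = 5 ⇒ b_0 = 6 − 0 − 5 = 1; all invariant factors of ∂_1 are 1 so no torsion. So H_0 = Z.
rank ∂_1 = 5, rank ∂_2 = 7 ⇒ b_1 = 12 − 5 − 7 = 0; all invariant factors of ∂_2 are 1 so no torsion. So H_1 = 0.
rank ∂_2 = 7, rank ∂_3 = 0 ⇒ b_2 = 8 − 7 − 0 = 1. So H_2 = Z.

H_0 ≅ Z,  H_1 = 0,  H_2 ≅ Z.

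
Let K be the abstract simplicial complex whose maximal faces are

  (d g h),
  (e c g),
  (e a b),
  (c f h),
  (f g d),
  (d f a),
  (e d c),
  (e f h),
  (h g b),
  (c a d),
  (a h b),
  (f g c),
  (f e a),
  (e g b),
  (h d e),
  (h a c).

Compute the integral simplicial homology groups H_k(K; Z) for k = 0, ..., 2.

Order the vertices as a < b < c < d < e < f < g < h. Listing each simplex with vertices in this order, K has dimension 2 with simplices:

  0-simplices (8): a, b, c, d, e, f, g, h
  1-simplices (24): ab, ac, ad, ae, af, ah, be, bg, bh, cd, ce, cf, cg, ch, de, df, dg, dh, ef, eg, eh, fg, fh, gh
  2-simplices (16): abe, abh, acd, ach, adf, aef, beg, bgh, cde, ceg, cfg, cfh, deh, dfg, dgh, efh

giving chain groups C_0 ≅ Z^8, C_1 ≅ Z^24, C_2 ≅ Z^16.

Boundary ∂_1: C_1 → C_0 maps an edge to its endpoints' difference, ∂[p,q] = q − p. For instance
  ∂df = f − d.
This gives a 8×24 integer matrix of rank 7; reducing to Smith normal form yields diagonal entries (1,1,1,1,1,1,1).

The boundary map ∂_2: C_2 → C_1 maps a triangle to the signed sum of its edges. For instance
  ∂adf = df − af + ad,
  ∂ceg = eg − cg + ce.
The resulting 24×16 matrix has rank 15, and its Smith normal form has invariant factors (1,1,1,1,1,1,1,1,1,1,1,1,1,1,1).

Reading off H_k = ker ∂_k / im ∂_{k+1}:

  H_0: rank C_0 − rank ∂_1 = 8 − 7 = 1, and the invariant factors of ∂_1 are all 1, so H_0 = Z.
  H_1: rank ker ∂_1 − rank ∂_2 = (24 − 7) − 15 = 2, and the invariant factors of ∂_2 are all 1, so H_1 = Z^2.
  H_2: rank ker ∂_2 − rank ∂_3 = (16 − 15) − 0 = 1, and there is no ∂_3, so H_2 = Z.

H_0 = Z,  H_1 = Z^2,  H_2 = Z.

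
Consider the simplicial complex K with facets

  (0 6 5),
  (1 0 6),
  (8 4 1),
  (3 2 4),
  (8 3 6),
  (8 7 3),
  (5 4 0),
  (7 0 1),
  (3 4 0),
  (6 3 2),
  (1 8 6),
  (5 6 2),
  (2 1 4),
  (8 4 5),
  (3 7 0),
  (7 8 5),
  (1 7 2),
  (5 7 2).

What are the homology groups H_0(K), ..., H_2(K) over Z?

Fix the vertex order 0 < 1 < 2 < 3 < 4 < 5 < 6 < 7 < 8 and write every simplex with vertices in increasing order. Then dim K = 2 and the simplices of K are:

  0-simplices (9): [0], [1], [2], [3], [4], [5], [6], [7], [8]
  1-simplices (27): (27 of them)
  2-simplices (18): [0,1,6], [0,1,7], [0,3,4], [0,3,7], [0,4,5], [0,5,6], [1,2,4], [1,2,7], [1,4,8], [1,6,8], [2,3,4], [2,3,6], [2,5,6], [2,5,7], [3,6,8], [3,7,8], [4,5,8], [5,7,8]

so the chain groups are C_0 ≅ Z^9, C_1 ≅ Z^27, C_2 ≅ Z^18.

The boundary map ∂_1: C_1 → C_0 sends each edge [p,q] (with p < q) to q − p. For instance
  ∂[2,3] = [3] − [2].
The resulting 9×27 matrix has rank 8, and its Smith normal form has invariant factors (1,1,1,1,1,1,1,1).

∂_2: C_2 → C_1 maps a triangle to the signed sum of its edges. For instance
  ∂[0,1,6] = [1,6] − [0,6] + [0,1],
  ∂[1,6,8] = [6,8] − [1,8] + [1,6].
As a 27×18 matrix over Z this has rank 17, with invariant factors (1,1,1,1,1,1,1,1,1,1,1,1,1,1,1,1,1).

Computing H_k = (kernel of ∂_k) / (image of ∂_{k+1}):

  H_0: rank C_0 − rank ∂_1 = 9 − 8 = 1, and the invariant factors of ∂_1 are all 1, so H_0 = Z.
  H_1: rank ker ∂_1 − rank ∂_2 = (27 − 8) − 17 = 2, and the invariant factors of ∂_2 are all 1, so H_1 = Z^2.
  H_2: rank ker ∂_2 − rank ∂_3 = (18 − 17) − 0 = 1, and there is no ∂_3, so H_2 = Z.

As a check, the Euler characteristic is 9 − 27 + 18 = 0, which agrees with 1 − 2 + 1 = 0.

H_0 ≅ Z,  H_1 ≅ Z^2,  H_2 ≅ Z.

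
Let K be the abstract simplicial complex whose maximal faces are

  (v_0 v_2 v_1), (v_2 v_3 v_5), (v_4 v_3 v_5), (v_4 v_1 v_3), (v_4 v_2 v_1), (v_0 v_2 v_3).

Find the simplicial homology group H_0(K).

H_0 ≅ Z.

K has 6 vertices, 12 edges, 6 triangles.
rank ∂_0 = 0, rank ∂_1 = 5 ⇒ b_0 = 6 − 0 − 5 = 1; all invariant factors of ∂_1 are 1 so no torsion. So H_0 ≅ Z.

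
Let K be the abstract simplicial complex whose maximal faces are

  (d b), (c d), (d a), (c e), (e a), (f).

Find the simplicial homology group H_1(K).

Fix the vertex order a < b < c < d < e < f and write every simplex with vertices in increasing order. Then dim K = 1 and the simplices of K are:

  0-simplices (6): a, b, c, d, e, f
  1-simplices (5): ad, ae, bd, cd, ce

giving chain groups C_0 ≅ Z^6, C_1 ≅ Z^5.

Boundary ∂_1: C_1 → C_0 maps an edge to its endpoints' difference, ∂[p,q] = q − p. For instance
  ∂ce = e − c.
As a 6×5 matrix over Z this has rank 4, with invariant factors (1,1,1,1).

Computing H_k = (kernel of ∂_k) / (image of ∂_{k+1}):

  H_1: rank ker ∂_1 − rank ∂_2 = (5 − 4) − 0 = 1, and there is no ∂_2, so H_1 ≅ Z.

H_1 ≅ Z.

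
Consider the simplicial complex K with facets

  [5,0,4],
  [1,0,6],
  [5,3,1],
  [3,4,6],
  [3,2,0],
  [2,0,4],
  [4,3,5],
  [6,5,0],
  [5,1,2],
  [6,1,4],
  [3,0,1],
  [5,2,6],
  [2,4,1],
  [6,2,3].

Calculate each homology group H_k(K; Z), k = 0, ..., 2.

H_0 = Z,  H_1 = Z^2,  H_2 = Z.

We work with the vertex ordering 0 < 1 < 2 < 3 < 4 < 5 < 6. The simplices of K, each written with vertices in increasing order, are:

  0-simplices (7): [0], [1], [2], [3], [4], [5], [6]
  1-simplices (21): [0,1], [0,2], [0,3], [0,4], [0,5], [0,6], [1,2], [1,3], [1,4], [1,5], [1,6], [2,3], [2,4], [2,5], [2,6], [3,4], [3,5], [3,6], [4,5], [4,6], [5,6]
  2-simplices (14): [0,1,3], [0,1,6], [0,2,3], [0,2,4], [0,4,5], [0,5,6], [1,2,4], [1,2,5], [1,3,5], [1,4,6], [2,3,6], [2,5,6], [3,4,5], [3,4,6]

giving chain groups C_0 ≅ Z^7, C_1 ≅ Z^21, C_2 ≅ Z^14.

Boundary ∂_1: C_1 → C_0 maps an edge to its endpoints' difference, ∂[p,q] = q − p. For instance
  ∂[4,6] = [6] − [4].
The resulting 7×21 matrix has rank 6, and its Smith normal form has invariant factors (1,1,1,1,1,1).

The boundary map ∂_2: C_2 → C_1 maps a triangle to the signed sum of its edges. For instance
  ∂[0,2,4] = [2,4] − [0,4] + [0,2],
  ∂[0,1,6] = [1,6] − [0,6] + [0,1].
As a 21×14 matrix over Z this has rank 13, with invariant factors (1,1,1,1,1,1,1,1,1,1,1,1,1).

Computing H_k = (kernel of ∂_k) / (image of ∂_{k+1}):

  H_0: rank C_0 − rank ∂_1 = 7 − 6 = 1, and the invariant factors of ∂_1 are all 1, so H_0 ≅ Z.
  H_1: rank ker ∂_1 − rank ∂_2 = (21 − 6) − 13 = 2, and the invariant factors of ∂_2 are all 1, so H_1 ≅ Z^2.
  H_2: rank ker ∂_2 − rank ∂_3 = (14 − 13) − 0 = 1, and there is no ∂_3, so H_2 ≅ Z.

(K is a triangulation of the torus T^2.)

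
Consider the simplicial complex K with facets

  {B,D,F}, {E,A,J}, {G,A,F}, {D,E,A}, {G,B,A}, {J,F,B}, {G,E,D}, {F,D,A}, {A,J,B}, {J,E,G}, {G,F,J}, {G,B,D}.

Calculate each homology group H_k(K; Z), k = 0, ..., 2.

Take the total order A < B < D < E < F < G < J on the vertex set. Then K (dimension 2) consists of the simplices:

  0-simplices (7): A, B, D, E, F, G, J
  1-simplices (18): AB, AD, AE, AF, AG, AJ, BD, BF, BG, BJ, DE, DF, DG, EG, EJ, FG, FJ, GJ
  2-simplices (12): ABG, ABJ, ADE, ADF, AEJ, AFG, BDF, BDG, BFJ, DEG, EGJ, FGJ

giving chain groups C_0 ≅ Z^7, C_1 ≅ Z^18, C_2 ≅ Z^12.

Boundary ∂_1: C_1 → C_0 maps an edge to its endpoints' difference, ∂[p,q] = q − p. For instance
  ∂FJ = J − F.
The 7×18 boundary matrix has rank 6 and Smith normal form diag(1,1,1,1,1,1).

The boundary map ∂_2: C_2 → C_1 acts by ∂[p,q,r] = [q,r] − [p,r] + [p,q]. For instance
  ∂BFJ = FJ − BJ + BF,
  ∂DEG = EG − DG + DE.
The 18×12 boundary matrix has rank 12 and Smith normal form diag(1,1,1,1,1,1,1,1,1,1,1,2).

From H_k ≅ ker(∂_k) / im(∂_{k+1}) we obtain:

  H_0: rank C_0 − rank ∂_1 = 7 − 6 = 1, and the invariant factors of ∂_1 are all 1, so H_0 ≅ Z.
  H_1: rank ker ∂_1 − rank ∂_2 = (18 − 6) − 12 = 0, and ∂_2 has invariant factor 2 > 1, so H_1 ≅ Z/2.
  H_2: rank ker ∂_2 − rank ∂_3 = (12 − 12) − 0 = 0, and there is no ∂_3, so H_2 ≅ 0.

(K is a triangulation of the real projective plane RP^2.)

H_0 = Z,  H_1 = Z/2,  H_2 = 0.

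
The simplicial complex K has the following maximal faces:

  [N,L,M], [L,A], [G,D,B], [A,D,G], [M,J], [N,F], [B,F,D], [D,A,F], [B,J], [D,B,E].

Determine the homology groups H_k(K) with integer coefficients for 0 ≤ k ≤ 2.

H_0 = Z,  H_1 = Z^2,  H_2 = 0.

Order the vertices as A < B < D < E < F < G < J < L < M < N. Listing each simplex with vertices in this order, K has dimension 2 with simplices:

  0-simplices (10): A, B, D, E, F, G, J, L, M, N
  1-simplices (17): AD, AF, AG, AL, BD, BE, BF, BG, BJ, DE, DF, DG, FN, JM, LM, LN, MN
  2-simplices (6): ADF, ADG, BDE, BDF, BDG, LMN

so the chain groups are C_0 ≅ Z^10, C_1 ≅ Z^17, C_2 ≅ Z^6.

The boundary map ∂_1: C_1 → C_0 maps an edge to its endpoints' difference, ∂[p,q] = q − p. For instance
  ∂BD = D − B.
The 10×17 boundary matrix has rank 9 and Smith normal form diag(1,1,1,1,1,1,1,1,1).

Boundary ∂_2: C_2 → C_1 sends each 2-simplex [p,q,r] to [q,r] − [p,r] + [p,q]. For instance
  ∂BDE = DE − BE + BD,
  ∂LMN = MN − LN + LM.
The 17×6 boundary matrix has rank 6 and Smith normal form diag(1,1,1,1,1,1).

Reading off H_k = ker ∂_k / im ∂_{k+1}:

  H_0: rank C_0 − rank ∂_1 = 10 − 9 = 1, and the invariant factors of ∂_1 are all 1, so H_0 ≅ Z.
  H_1: rank ker ∂_1 − rank ∂_2 = (17 − 9) − 6 = 2, and the invariant factors of ∂_2 are all 1, so H_1 ≅ Z^2.
  H_2: rank ker ∂_2 − rank ∂_3 = (6 − 6) − 0 = 0, and there is no ∂_3, so H_2 ≅ 0.

As a check, the Euler characteristic is 10 − 17 + 6 = -1, which agrees with 1 − 2 + 0 = -1.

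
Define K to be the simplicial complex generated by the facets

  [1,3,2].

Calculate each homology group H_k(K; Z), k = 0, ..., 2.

Fix the vertex order 1 < 2 < 3 and write every simplex with vertices in increasing order. Then dim K = 2 and the simplices of K are:

  0-simplices (3): [1], [2], [3]
  1-simplices (3): [1,2], [1,3], [2,3]
  2-simplices (1): [1,2,3]

so the chain groups are C_0 ≅ Z^3, C_1 ≅ Z^3, C_2 ≅ Z^1.

Boundary ∂_1: C_1 → C_0 maps an edge to its endpoints' difference, ∂[p,q] = q − p. For instance
  ∂[2,3] = [3] − [2].
As a 3×3 matrix over Z this has rank 2, with invariant factors (1,1).

∂_2: C_2 → C_1 sends each 2-simplex [p,q,r] to [q,r] − [p,r] + [p,q]. For instance
  ∂[1,2,3] = [2,3] − [1,3] + [1,2].
This gives a 3×1 integer matrix of rank 1; reducing to Smith normal form yields diagonal entries (1).

Computing H_k = (kernel of ∂_k) / (image of ∂_{k+1}):

  H_0: rank C_0 − rank ∂_1 = 3 − 2 = 1, and the invariant factors of ∂_1 are all 1, so H_0 ≅ Z.
  H_1: rank ker ∂_1 − rank ∂_2 = (3 − 2) − 1 = 0, and the invariant factors of ∂_2 are all 1, so H_1 ≅ 0.
  H_2: rank ker ∂_2 − rank ∂_3 = (1 − 1) − 0 = 0, and there is no ∂_3, so H_2 ≅ 0.

As a check, the Euler characteristic is 3 − 3 + 1 = 1, which agrees with 1 − 0 + 0 = 1.

H_0 ≅ Z,  H_1 = 0,  H_2 = 0.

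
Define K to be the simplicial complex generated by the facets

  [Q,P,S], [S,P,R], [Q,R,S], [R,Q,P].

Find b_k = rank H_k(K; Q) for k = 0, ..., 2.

Fix the vertex order P < Q < R < S and write every simplex with vertices in increasing order. Then dim K = 2 and the simplices of K are:

  0-simplices (4): P, Q, R, S
  1-simplices (6): PQ, PR, PS, QR, QS, RS
  2-simplices (4): PQR, PQS, PRS, QRS

so the chain groups are C_0 ≅ Z^4, C_1 ≅ Z^6, C_2 ≅ Z^4.

∂_1: C_1 → C_0 maps an edge to its endpoints' difference, ∂[p,q] = q − p. For instance
  ∂RS = S − R.
As a 4×6 matrix over Z this has rank 3, with invariant factors (1,1,1).

Boundary ∂_2: C_2 → C_1 acts by ∂[p,q,r] = [q,r] − [p,r] + [p,q]. For instance
  ∂PQR = QR − PR + PQ,
  ∂QRS = RS − QS + QR.
As a 6×4 matrix over Z this has rank 3, with invariant factors (1,1,1).

Now H_k = ker ∂_k / im ∂_{k+1}, so:

  H_0: rank C_0 − rank ∂_1 = 4 − 3 = 1, and the invariant factors of ∂_1 are all 1, so H_0 ≅ Z.
  H_1: rank ker ∂_1 − rank ∂_2 = (6 − 3) − 3 = 0, and the invariant factors of ∂_2 are all 1, so H_1 ≅ 0.
  H_2: rank ker ∂_2 − rank ∂_3 = (4 − 3) − 0 = 1, and there is no ∂_3, so H_2 ≅ Z.

Hence the Betti numbers are b_0 = 1, b_1 = 0, b_2 = 1.

b_0 = 1, b_1 = 0, b_2 = 1.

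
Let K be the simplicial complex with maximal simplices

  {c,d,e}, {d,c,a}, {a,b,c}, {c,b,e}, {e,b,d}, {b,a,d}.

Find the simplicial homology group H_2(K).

Order the vertices as a < b < c < d < e. Listing each simplex with vertices in this order, K has dimension 2 with simplices:

  0-simplices (5): a, b, c, d, e
  1-simplices (9): ab, ac, ad, bc, bd, be, cd, ce, de
  2-simplices (6): abc, abd, acd, bce, bde, cde

giving chain groups C_0 ≅ Z^5, C_1 ≅ Z^9, C_2 ≅ Z^6.

∂_1: C_1 → C_0 sends each edge [p,q] (with p < q) to q − p.
The resulting 5×9 matrix has rank 4, and its Smith normal form has invariant factors (1,1,1,1).

The boundary map ∂_2: C_2 → C_1 sends each 2-simplex [p,q,r] to [q,r] − [p,r] + [p,q]. For instance
  ∂abd = bd − ad + ab,
  ∂abc = bc − ac + ab.
This gives a 9×6 integer matrix of rank 5; reducing to Smith normal form yields diagonal entries (1,1,1,1,1).

Reading off H_k = ker ∂_k / im ∂_{k+1}:

  H_2: rank ker ∂_2 − rank ∂_3 = (6 − 5) − 0 = 1, and there is no ∂_3, so H_2 ≅ Z.

H_2 = Z.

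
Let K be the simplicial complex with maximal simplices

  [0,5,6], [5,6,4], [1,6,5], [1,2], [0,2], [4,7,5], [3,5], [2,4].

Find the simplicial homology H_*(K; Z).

Order the vertices as 0 < 1 < 2 < 3 < 4 < 5 < 6 < 7. Listing each simplex with vertices in this order, K has dimension 2 with simplices:

  0-simplices (8): [0], [1], [2], [3], [4], [5], [6], [7]
  1-simplices (13): [0,2], [0,5], [0,6], [1,2], [1,5], [1,6], [2,4], [3,5], [4,5], [4,6], [4,7], [5,6], [5,7]
  2-simplices (4): [0,5,6], [1,5,6], [4,5,6], [4,5,7]

so the chain groups are C_0 ≅ Z^8, C_1 ≅ Z^13, C_2 ≅ Z^4.

The boundary map ∂_1: C_1 → C_0 maps an edge to its endpoints' difference, ∂[p,q] = q − p.
The 8×13 boundary matrix has rank 7 and Smith normal form diag(1,1,1,1,1,1,1).

Boundary ∂_2: C_2 → C_1 maps a triangle to the signed sum of its edges. For instance
  ∂[0,5,6] = [5,6] − [0,6] + [0,5],
  ∂[4,5,6] = [5,6] − [4,6] + [4,5].
The resulting 13×4 matrix has rank 4, and its Smith normal form has invariant factors (1,1,1,1).

Now H_k = ker ∂_k / im ∂_{k+1}, so:

  H_0: rank C_0 − rank ∂_1 = 8 − 7 = 1, and the invariant factors of ∂_1 are all 1, so H_0 = Z.
  H_1: rank ker ∂_1 − rank ∂_2 = (13 − 7) − 4 = 2, and the invariant factors of ∂_2 are all 1, so H_1 = Z^2.
  H_2: rank ker ∂_2 − rank ∂_3 = (4 − 4) − 0 = 0, and there is no ∂_3, so H_2 = 0.

As a check, the Euler characteristic is 8 − 13 + 4 = -1, which agrees with 1 − 2 + 0 = -1.

H_0 = Z,  H_1 = Z^2,  H_2 = 0.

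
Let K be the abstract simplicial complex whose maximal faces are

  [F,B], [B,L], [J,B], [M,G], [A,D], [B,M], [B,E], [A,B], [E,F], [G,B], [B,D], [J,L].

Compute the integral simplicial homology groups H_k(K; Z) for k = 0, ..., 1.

We work with the vertex ordering A < B < D < E < F < G < J < L < M. The simplices of K, each written with vertices in increasing order, are:

  0-simplices (9): A, B, D, E, F, G, J, L, M
  1-simplices (12): AB, AD, BD, BE, BF, BG, BJ, BL, BM, EF, GM, JL

so the chain groups are C_0 ≅ Z^9, C_1 ≅ Z^12.

Boundary ∂_1: C_1 → C_0 maps an edge to its endpoints' difference, ∂[p,q] = q − p.
This gives a 9×12 integer matrix of rank 8; reducing to Smith normal form yields diagonal entries (1,1,1,1,1,1,1,1).

Reading off H_k = ker ∂_k / im ∂_{k+1}:

  H_0: rank C_0 − rank ∂_1 = 9 − 8 = 1, and the invariant factors of ∂_1 are all 1, so H_0 = Z.
  H_1: rank ker ∂_1 − rank ∂_2 = (12 − 8) − 0 = 4, and there is no ∂_2, so H_1 = Z^4.

As a check, the Euler characteristic is 9 − 12 = -3, which agrees with 1 − 4 = -3.
(K is a triangulation of a wedge of 4 circles.)

H_0 = Z,  H_1 = Z^4.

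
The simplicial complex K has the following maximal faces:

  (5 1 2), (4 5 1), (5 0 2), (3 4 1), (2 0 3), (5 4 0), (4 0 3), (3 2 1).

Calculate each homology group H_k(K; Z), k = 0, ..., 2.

We work with the vertex ordering 0 < 1 < 2 < 3 < 4 < 5. The simplices of K, each written with vertices in increasing order, are:

  0-simplices (6): [0], [1], [2], [3], [4], [5]
  1-simplices (12): [0,2], [0,3], [0,4], [0,5], [1,2], [1,3], [1,4], [1,5], [2,3], [2,5], [3,4], [4,5]
  2-simplices (8): [0,2,3], [0,2,5], [0,3,4], [0,4,5], [1,2,3], [1,2,5], [1,3,4], [1,4,5]

Hence C_0 ≅ Z^6, C_1 ≅ Z^12, C_2 ≅ Z^8.

The boundary map ∂_1: C_1 → C_0 sends each edge [p,q] (with p < q) to q − p.
The resulting 6×12 matrix has rank 5, and its Smith normal form has invariant factors (1,1,1,1,1).

The boundary map ∂_2: C_2 → C_1 maps a triangle to the signed sum of its edges. For instance
  ∂[1,3,4] = [3,4] − [1,4] + [1,3],
  ∂[1,4,5] = [4,5] − [1,5] + [1,4].
As a 12×8 matrix over Z this has rank 7, with invariant factors (1,1,1,1,1,1,1).

Reading off H_k = ker ∂_k / im ∂_{k+1}:

  H_0: rank C_0 − rank ∂_1 = 6 − 5 = 1, and the invariant factors of ∂_1 are all 1, so H_0 ≅ Z.
  H_1: rank ker ∂_1 − rank ∂_2 = (12 − 5) − 7 = 0, and the invariant factors of ∂_2 are all 1, so H_1 ≅ 0.
  H_2: rank ker ∂_2 − rank ∂_3 = (8 − 7) − 0 = 1, and there is no ∂_3, so H_2 ≅ Z.

H_0 = Z,  H_1 = 0,  H_2 = Z.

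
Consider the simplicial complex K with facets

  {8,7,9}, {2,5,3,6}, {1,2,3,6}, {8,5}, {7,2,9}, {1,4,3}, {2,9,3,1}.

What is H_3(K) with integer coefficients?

We work with the vertex ordering 1 < 2 < 3 < 4 < 5 < 6 < 7 < 8 < 9. The simplices of K, each written with vertices in increasing order, are:

  0-simplices (9): [1], [2], [3], [4], [5], [6], [7], [8], [9]
  1-simplices (19): [1,2], [1,3], [1,4], [1,6], [1,9], [2,3], [2,5], [2,6], [2,7], [2,9], [3,4], [3,5], [3,6], [3,9], [5,6], [5,8], [7,8], [7,9], [8,9]
  2-simplices (13): [1,2,3], [1,2,6], [1,2,9], [1,3,4], [1,3,6], [1,3,9], [2,3,5], [2,3,6], [2,3,9], [2,5,6], [2,7,9], [3,5,6], [7,8,9]
  3-simplices (3): [1,2,3,6], [1,2,3,9], [2,3,5,6]

Hence C_0 ≅ Z^9, C_1 ≅ Z^19, C_2 ≅ Z^13, C_3 ≅ Z^3.

∂_1: C_1 → C_0 maps an edge to its endpoints' difference, ∂[p,q] = q − p.
As a 9×19 matrix over Z this has rank 8, with invariant factors (1,1,1,1,1,1,1,1).

∂_2: C_2 → C_1 acts by ∂[p,q,r] = [q,r] − [p,r] + [p,q]. For instance
  ∂[1,2,9] = [2,9] − [1,9] + [1,2],
  ∂[1,2,3] = [2,3] − [1,3] + [1,2].
As a 19×13 matrix over Z this has rank 10, with invariant factors (1,1,1,1,1,1,1,1,1,1).

∂_3: C_3 → C_2 sends each 3-simplex σ to the alternating sum Σ_i (−1)^i (σ with its i-th vertex removed). For instance
  ∂[2,3,5,6] = [3,5,6] − [2,5,6] + [2,3,6] − [2,3,5],
  ∂[1,2,3,9] = [2,3,9] − [1,3,9] + [1,2,9] − [1,2,3].
The resulting 13×3 matrix has rank 3, and its Smith normal form has invariant factors (1,1,1).

From H_k ≅ ker(∂_k) / im(∂_{k+1}) we obtain:

  H_3: rank ker ∂_3 − rank ∂_4 = (3 − 3) − 0 = 0, and there is no ∂_4, so H_3 ≅ 0.

H_3 = 0.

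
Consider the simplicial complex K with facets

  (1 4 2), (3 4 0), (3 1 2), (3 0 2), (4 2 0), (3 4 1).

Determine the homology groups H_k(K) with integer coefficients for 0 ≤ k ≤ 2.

H_0 ≅ Z,  H_1 = 0,  H_2 ≅ Z.

Order the vertices as 0 < 1 < 2 < 3 < 4. Listing each simplex with vertices in this order, K has dimension 2 with simplices:

  0-simplices (5): [0], [1], [2], [3], [4]
  1-simplices (9): [0,2], [0,3], [0,4], [1,2], [1,3], [1,4], [2,3], [2,4], [3,4]
  2-simplices (6): [0,2,3], [0,2,4], [0,3,4], [1,2,3], [1,2,4], [1,3,4]

Hence C_0 ≅ Z^5, C_1 ≅ Z^9, C_2 ≅ Z^6.

Boundary ∂_1: C_1 → C_0 is given by ∂[p,q] = [q] − [p]. For instance
  ∂[0,2] = [2] − [0].
This gives a 5×9 integer matrix of rank 4; reducing to Smith normal form yields diagonal entries (1,1,1,1).

∂_2: C_2 → C_1 sends each 2-simplex [p,q,r] to [q,r] − [p,r] + [p,q]. For instance
  ∂[1,3,4] = [3,4] − [1,4] + [1,3],
  ∂[1,2,4] = [2,4] − [1,4] + [1,2].
This gives a 9×6 integer matrix of rank 5; reducing to Smith normal form yields diagonal entries (1,1,1,1,1).

Now H_k = ker ∂_k / im ∂_{k+1}, so:

  H_0: rank C_0 − rank ∂_1 = 5 − 4 = 1, and the invariant factors of ∂_1 are all 1, so H_0 ≅ Z.
  H_1: rank ker ∂_1 − rank ∂_2 = (9 − 4) − 5 = 0, and the invariant factors of ∂_2 are all 1, so H_1 ≅ 0.
  H_2: rank ker ∂_2 − rank ∂_3 = (6 − 5) − 0 = 1, and there is no ∂_3, so H_2 ≅ Z.

As a check, the Euler characteristic is 5 − 9 + 6 = 2, which agrees with 1 − 0 + 1 = 2.
(K is a triangulation of the 2-sphere S^2.)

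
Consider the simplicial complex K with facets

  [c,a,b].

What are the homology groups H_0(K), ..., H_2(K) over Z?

Order the vertices as a < b < c. Listing each simplex with vertices in this order, K has dimension 2 with simplices:

  0-simplices (3): a, b, c
  1-simplices (3): ab, ac, bc
  2-simplices (1): abc

giving chain groups C_0 ≅ Z^3, C_1 ≅ Z^3, C_2 ≅ Z^1.

Boundary ∂_1: C_1 → C_0 sends each edge [p,q] (with p < q) to q − p.
The 3×3 boundary matrix has rank 2 and Smith normal form diag(1,1).

∂_2: C_2 → C_1 acts by ∂[p,q,r] = [q,r] − [p,r] + [p,q]. For instance
  ∂abc = bc − ac + ab.
As a 3×1 matrix over Z this has rank 1, with invariant factors (1).

Now H_k = ker ∂_k / im ∂_{k+1}, so:

  H_0: rank C_0 − rank ∂_1 = 3 − 2 = 1, and the invariant factors of ∂_1 are all 1, so H_0 = Z.
  H_1: rank ker ∂_1 − rank ∂_2 = (3 − 2) − 1 = 0, and the invariant factors of ∂_2 are all 1, so H_1 = 0.
  H_2: rank ker ∂_2 − rank ∂_3 = (1 − 1) − 0 = 0, and there is no ∂_3, so H_2 = 0.

As a check, the Euler characteristic is 3 − 3 + 1 = 1, which agrees with 1 − 0 + 0 = 1.

H_0 ≅ Z,  H_1 = 0,  H_2 = 0.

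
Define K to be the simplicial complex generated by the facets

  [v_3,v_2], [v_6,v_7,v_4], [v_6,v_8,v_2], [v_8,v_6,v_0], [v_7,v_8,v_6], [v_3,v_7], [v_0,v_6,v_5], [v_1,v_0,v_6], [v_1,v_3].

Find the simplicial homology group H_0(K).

We work with the vertex ordering v_0 < v_1 < v_2 < v_3 < v_4 < v_5 < v_6 < v_7 < v_8. The simplices of K, each written with vertices in increasing order, are:

  0-simplices (9): [v_0], [v_1], [v_2], [v_3], [v_4], [v_5], [v_6], [v_7], [v_8]
  1-simplices (16): (16 of them)
  2-simplices (6): [v_0,v_1,v_6], [v_0,v_5,v_6], [v_0,v_6,v_8], [v_2,v_6,v_8], [v_4,v_6,v_7], [v_6,v_7,v_8]

Hence C_0 ≅ Z^9, C_1 ≅ Z^16, C_2 ≅ Z^6.

Boundary ∂_1: C_1 → C_0 is given by ∂[p,q] = [q] − [p].
The 9×16 boundary matrix has rank 8 and Smith normal form diag(1,1,1,1,1,1,1,1).

Boundary ∂_2: C_2 → C_1 sends each 2-simplex [p,q,r] to [q,r] − [p,r] + [p,q]. For instance
  ∂[v_0,v_5,v_6] = [v_5,v_6] − [v_0,v_6] + [v_0,v_5],
  ∂[v_0,v_6,v_8] = [v_6,v_8] − [v_0,v_8] + [v_0,v_6].
This gives a 16×6 integer matrix of rank 6; reducing to Smith normal form yields diagonal entries (1,1,1,1,1,1).

Now H_k = ker ∂_k / im ∂_{k+1}, so:

  H_0: rank C_0 − rank ∂_1 = 9 − 8 = 1, and the invariant factors of ∂_1 are all 1, so H_0 ≅ Z.

H_0 ≅ Z.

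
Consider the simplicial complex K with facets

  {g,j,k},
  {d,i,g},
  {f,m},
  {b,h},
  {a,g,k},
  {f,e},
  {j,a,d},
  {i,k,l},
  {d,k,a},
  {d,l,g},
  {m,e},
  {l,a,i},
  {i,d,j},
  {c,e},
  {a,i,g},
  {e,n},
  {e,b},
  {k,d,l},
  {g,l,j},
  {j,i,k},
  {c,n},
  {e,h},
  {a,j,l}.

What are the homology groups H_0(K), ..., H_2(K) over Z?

Fix the vertex order a < b < c < d < e < f < g < h < i < j < k < l < m < n and write every simplex with vertices in increasing order. Then dim K = 2 and the simplices of K are:

  0-simplices (14): a, b, c, d, e, f, g, h, i, j, k, l, m, n
  1-simplices (30): ad, ag, ai, aj, ak, al, be, bh, ce, cn, dg, di, dj, dk, dl, ef, eh, em, en, fm, gi, gj, gk, gl, ij, ik, il, jk, jl, kl
  2-simplices (14): adj, adk, agi, agk, ail, ajl, dgi, dgl, dij, dkl, gjk, gjl, ijk, ikl

so the chain groups are C_0 ≅ Z^14, C_1 ≅ Z^30, C_2 ≅ Z^14.

∂_1: C_1 → C_0 is given by ∂[p,q] = [q] − [p].
As a 14×30 matrix over Z this has rank 12, with invariant factors (1,1,1,1,1,1,1,1,1,1,1,1).

Boundary ∂_2: C_2 → C_1 maps a triangle to the signed sum of its edges. For instance
  ∂ail = il − al + ai,
  ∂adk = dk − ak + ad.
The 30×14 boundary matrix has rank 13 and Smith normal form diag(1,1,1,1,1,1,1,1,1,1,1,1,1).

Reading off H_k = ker ∂_k / im ∂_{k+1}:

  H_0: rank C_0 − rank ∂_1 = 14 − 12 = 2, and the invariant factors of ∂_1 are all 1, so H_0 = Z^2.
  H_1: rank ker ∂_1 − rank ∂_2 = (30 − 12) − 13 = 5, and the invariant factors of ∂_2 are all 1, so H_1 = Z^5.
  H_2: rank ker ∂_2 − rank ∂_3 = (14 − 13) − 0 = 1, and there is no ∂_3, so H_2 = Z.

H_0 ≅ Z^2,  H_1 ≅ Z^5,  H_2 ≅ Z.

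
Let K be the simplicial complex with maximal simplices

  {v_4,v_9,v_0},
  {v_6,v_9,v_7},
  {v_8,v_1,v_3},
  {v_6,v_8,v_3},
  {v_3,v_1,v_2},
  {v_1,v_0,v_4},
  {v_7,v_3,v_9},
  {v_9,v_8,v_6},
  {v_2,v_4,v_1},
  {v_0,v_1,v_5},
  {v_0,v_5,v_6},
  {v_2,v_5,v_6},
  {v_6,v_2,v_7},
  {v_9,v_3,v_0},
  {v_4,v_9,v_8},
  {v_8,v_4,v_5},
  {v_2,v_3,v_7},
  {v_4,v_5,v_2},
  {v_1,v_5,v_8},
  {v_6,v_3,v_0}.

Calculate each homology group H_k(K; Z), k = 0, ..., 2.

H_0 = Z,  H_1 = Z ⊕ Z/2Z,  H_2 = 0.

Fix the vertex order v_0 < v_1 < v_2 < v_3 < v_4 < v_5 < v_6 < v_7 < v_8 < v_9 and write every simplex with vertices in increasing order. Then dim K = 2 and the simplices of K are:

  0-simplices (10): [v_0], [v_1], [v_2], [v_3], [v_4], [v_5], [v_6], [v_7], [v_8], [v_9]
  1-simplices (30): (30 of them)
  2-simplices (20): (20 of them)

so the chain groups are C_0 ≅ Z^10, C_1 ≅ Z^30, C_2 ≅ Z^20.

Boundary ∂_1: C_1 → C_0 is given by ∂[p,q] = [q] − [p]. For instance
  ∂[v_1,v_5] = [v_5] − [v_1].
As a 10×30 matrix over Z this has rank 9, with invariant factors (1,1,1,1,1,1,1,1,1).

Boundary ∂_2: C_2 → C_1 sends each 2-simplex [p,q,r] to [q,r] − [p,r] + [p,q]. For instance
  ∂[v_2,v_3,v_7] = [v_3,v_7] − [v_2,v_7] + [v_2,v_3],
  ∂[v_2,v_6,v_7] = [v_6,v_7] − [v_2,v_7] + [v_2,v_6].
The 30×20 boundary matrix has rank 20 and Smith normal form diag(1,1,1,1,1,1,1,1,1,1,1,1,1,1,1,1,1,1,1,2).

Computing H_k = (kernel of ∂_k) / (image of ∂_{k+1}):

  H_0: rank C_0 − rank ∂_1 = 10 − 9 = 1, and the invariant factors of ∂_1 are all 1, so H_0 = Z.
  H_1: rank ker ∂_1 − rank ∂_2 = (30 − 9) − 20 = 1, and ∂_2 has invariant factor 2 > 1, so H_1 = Z ⊕ Z/2Z.
  H_2: rank ker ∂_2 − rank ∂_3 = (20 − 20) − 0 = 0, and there is no ∂_3, so H_2 = 0.

(K is a triangulation of the Klein bottle.)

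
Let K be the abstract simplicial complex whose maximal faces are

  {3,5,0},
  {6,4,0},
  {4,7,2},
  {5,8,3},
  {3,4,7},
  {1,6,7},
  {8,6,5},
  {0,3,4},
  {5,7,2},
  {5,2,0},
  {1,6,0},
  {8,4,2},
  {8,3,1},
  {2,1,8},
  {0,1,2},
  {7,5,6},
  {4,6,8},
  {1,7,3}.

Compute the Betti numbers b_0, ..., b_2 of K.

Order the vertices as 0 < 1 < 2 < 3 < 4 < 5 < 6 < 7 < 8. Listing each simplex with vertices in this order, K has dimension 2 with simplices:

  0-simplices (9): [0], [1], [2], [3], [4], [5], [6], [7], [8]
  1-simplices (27): (27 of them)
  2-simplices (18): [0,1,2], [0,1,6], [0,2,5], [0,3,4], [0,3,5], [0,4,6], [1,2,8], [1,3,7], [1,3,8], [1,6,7], [2,4,7], [2,4,8], [2,5,7], [3,4,7], [3,5,8], [4,6,8], [5,6,7], [5,6,8]

so the chain groups are C_0 ≅ Z^9, C_1 ≅ Z^27, C_2 ≅ Z^18.

∂_1: C_1 → C_0 is given by ∂[p,q] = [q] − [p]. For instance
  ∂[2,5] = [5] − [2].
This gives a 9×27 integer matrix of rank 8; reducing to Smith normal form yields diagonal entries (1,1,1,1,1,1,1,1).

∂_2: C_2 → C_1 maps a triangle to the signed sum of its edges. For instance
  ∂[0,4,6] = [4,6] − [0,6] + [0,4],
  ∂[1,3,8] = [3,8] − [1,8] + [1,3].
The resulting 27×18 matrix has rank 17, and its Smith normal form has invariant factors (1,1,1,1,1,1,1,1,1,1,1,1,1,1,1,1,1).

From H_k ≅ ker(∂_k) / im(∂_{k+1}) we obtain:

  H_0: rank C_0 − rank ∂_1 = 9 − 8 = 1, and the invariant factors of ∂_1 are all 1, so H_0 ≅ Z.
  H_1: rank ker ∂_1 − rank ∂_2 = (27 − 8) − 17 = 2, and the invariant factors of ∂_2 are all 1, so H_1 ≅ Z^2.
  H_2: rank ker ∂_2 − rank ∂_3 = (18 − 17) − 0 = 1, and there is no ∂_3, so H_2 ≅ Z.

As a check, the Euler characteristic is 9 − 27 + 18 = 0, which agrees with 1 − 2 + 1 = 0.

Hence the Betti numbers are b_0 = 1, b_1 = 2, b_2 = 1.

b_0 = 1, b_1 = 2, b_2 = 1.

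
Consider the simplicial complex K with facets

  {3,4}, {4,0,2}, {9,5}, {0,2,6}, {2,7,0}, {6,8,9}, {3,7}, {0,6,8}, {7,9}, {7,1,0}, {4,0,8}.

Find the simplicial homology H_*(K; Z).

H_0 ≅ Z,  H_1 ≅ Z^2,  H_2 = 0.

Fix the vertex order 0 < 1 < 2 < 3 < 4 < 5 < 6 < 7 < 8 < 9 and write every simplex with vertices in increasing order. Then dim K = 2 and the simplices of K are:

  0-simplices (10): [0], [1], [2], [3], [4], [5], [6], [7], [8], [9]
  1-simplices (18): [0,1], [0,2], [0,4], [0,6], [0,7], [0,8], [1,7], [2,4], [2,6], [2,7], [3,4], [3,7], [4,8], [5,9], [6,8], [6,9], [7,9], [8,9]
  2-simplices (7): [0,1,7], [0,2,4], [0,2,6], [0,2,7], [0,4,8], [0,6,8], [6,8,9]

so the chain groups are C_0 ≅ Z^10, C_1 ≅ Z^18, C_2 ≅ Z^7.

The boundary map ∂_1: C_1 → C_0 is given by ∂[p,q] = [q] − [p]. For instance
  ∂[3,4] = [4] − [3].
As a 10×18 matrix over Z this has rank 9, with invariant factors (1,1,1,1,1,1,1,1,1).

Boundary ∂_2: C_2 → C_1 acts by ∂[p,q,r] = [q,r] − [p,r] + [p,q]. For instance
  ∂[0,4,8] = [4,8] − [0,8] + [0,4],
  ∂[0,2,7] = [2,7] − [0,7] + [0,2].
The resulting 18×7 matrix has rank 7, and its Smith normal form has invariant factors (1,1,1,1,1,1,1).

From H_k ≅ ker(∂_k) / im(∂_{k+1}) we obtain:

  H_0: rank C_0 − rank ∂_1 = 10 − 9 = 1, and the invariant factors of ∂_1 are all 1, so H_0 = Z.
  H_1: rank ker ∂_1 − rank ∂_2 = (18 − 9) − 7 = 2, and the invariant factors of ∂_2 are all 1, so H_1 = Z^2.
  H_2: rank ker ∂_2 − rank ∂_3 = (7 − 7) − 0 = 0, and there is no ∂_3, so H_2 = 0.

As a check, the Euler characteristic is 10 − 18 + 7 = -1, which agrees with 1 − 2 + 0 = -1.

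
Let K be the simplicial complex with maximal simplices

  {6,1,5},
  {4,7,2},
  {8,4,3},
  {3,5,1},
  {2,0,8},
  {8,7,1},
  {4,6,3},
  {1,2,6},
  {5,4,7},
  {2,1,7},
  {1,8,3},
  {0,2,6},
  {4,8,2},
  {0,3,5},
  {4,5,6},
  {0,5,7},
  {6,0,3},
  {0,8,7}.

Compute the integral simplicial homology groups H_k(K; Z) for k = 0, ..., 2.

We work with the vertex ordering 0 < 1 < 2 < 3 < 4 < 5 < 6 < 7 < 8. The simplices of K, each written with vertices in increasing order, are:

  0-simplices (9): [0], [1], [2], [3], [4], [5], [6], [7], [8]
  1-simplices (27): (27 of them)
  2-simplices (18): [0,2,6], [0,2,8], [0,3,5], [0,3,6], [0,5,7], [0,7,8], [1,2,6], [1,2,7], [1,3,5], [1,3,8], [1,5,6], [1,7,8], [2,4,7], [2,4,8], [3,4,6], [3,4,8], [4,5,6], [4,5,7]

Hence C_0 ≅ Z^9, C_1 ≅ Z^27, C_2 ≅ Z^18.

The boundary map ∂_1: C_1 → C_0 is given by ∂[p,q] = [q] − [p].
This gives a 9×27 integer matrix of rank 8; reducing to Smith normal form yields diagonal entries (1,1,1,1,1,1,1,1).

Boundary ∂_2: C_2 → C_1 acts by ∂[p,q,r] = [q,r] − [p,r] + [p,q]. For instance
  ∂[4,5,6] = [5,6] − [4,6] + [4,5],
  ∂[1,3,5] = [3,5] − [1,5] + [1,3].
As a 27×18 matrix over Z this has rank 18, with invariant factors (1,1,1,1,1,1,1,1,1,1,1,1,1,1,1,1,1,2).

Computing H_k = (kernel of ∂_k) / (image of ∂_{k+1}):

  H_0: rank C_0 − rank ∂_1 = 9 − 8 = 1, and the invariant factors of ∂_1 are all 1, so H_0 ≅ Z.
  H_1: rank ker ∂_1 − rank ∂_2 = (27 − 8) − 18 = 1, and ∂_2 has invariant factor 2 > 1, so H_1 ≅ Z × Z/2.
  H_2: rank ker ∂_2 − rank ∂_3 = (18 − 18) − 0 = 0, and there is no ∂_3, so H_2 ≅ 0.

H_0 = Z,  H_1 = Z × Z/2,  H_2 = 0.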